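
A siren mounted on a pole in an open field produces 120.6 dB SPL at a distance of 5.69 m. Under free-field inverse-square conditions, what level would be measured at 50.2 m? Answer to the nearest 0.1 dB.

For a point source in a free field, ΔL = −20·log₁₀(d₂/d₁).
ΔL = −20·log₁₀(50.2/5.69) = -18.91 dB, so L₂ = 120.6 + (-18.91) = 101.7 dB SPL.

101.7 dB SPL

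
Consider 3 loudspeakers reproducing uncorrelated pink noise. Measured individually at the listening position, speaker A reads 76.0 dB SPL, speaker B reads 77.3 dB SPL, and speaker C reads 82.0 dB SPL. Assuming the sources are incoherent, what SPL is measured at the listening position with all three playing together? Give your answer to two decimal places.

84.01 dB SPL

Uncorrelated sources add in intensity (power), not in dB.
L_total = 10·log₁₀(10^(76.0/10) + 10^(77.3/10) + 10^(82.0/10)) = 10·log₁₀(252000000) = 84.01 dB SPL.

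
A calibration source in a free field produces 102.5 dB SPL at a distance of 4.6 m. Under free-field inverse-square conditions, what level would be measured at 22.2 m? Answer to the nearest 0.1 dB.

Free-field point source: level drops by 20·log₁₀ of the distance ratio.
ΔL = −20·log₁₀(22.2/4.6) = -13.67 dB, so L₂ = 102.5 + (-13.67) = 88.8 dB SPL.

88.8 dB SPL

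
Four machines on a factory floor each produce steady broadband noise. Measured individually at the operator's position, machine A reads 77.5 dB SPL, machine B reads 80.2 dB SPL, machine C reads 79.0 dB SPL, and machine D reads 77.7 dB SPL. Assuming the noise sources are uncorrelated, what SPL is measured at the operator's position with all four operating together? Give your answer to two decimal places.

Add the sources as powers (linear), then convert back to dB:
L_total = 10·log₁₀(10^(77.5/10) + 10^(80.2/10) + 10^(79.0/10) + 10^(77.7/10)) = 10·log₁₀(299300000) = 84.76 dB SPL.

84.76 dB SPL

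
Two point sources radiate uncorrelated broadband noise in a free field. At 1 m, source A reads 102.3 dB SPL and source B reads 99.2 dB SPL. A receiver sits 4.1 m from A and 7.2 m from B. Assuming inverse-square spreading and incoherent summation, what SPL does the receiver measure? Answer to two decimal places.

90.68 dB SPL

At the listener: L_A = 102.3 − 20·log₁₀(4.1) = 90.044 dB; L_B = 99.2 − 20·log₁₀(7.2) = 82.053 dB.
Combined: 10·log₁₀(10^(90.044/10)+10^(82.053/10)) = 90.68 dB SPL.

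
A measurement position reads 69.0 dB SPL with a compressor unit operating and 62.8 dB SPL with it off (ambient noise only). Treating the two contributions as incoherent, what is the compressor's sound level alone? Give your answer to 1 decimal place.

67.8 dB SPL

Remove the background by subtracting linear intensities:
L_src = 10·log₁₀(10^(69.0/10) − 10^(62.8/10)) = 10·log₁₀(6038000) = 67.8 dB SPL.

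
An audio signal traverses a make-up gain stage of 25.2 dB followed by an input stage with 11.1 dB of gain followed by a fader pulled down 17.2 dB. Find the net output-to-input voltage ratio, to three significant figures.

9.02

Net gain = 25.2 + 11.1 + (−17.2) = 19.1 dB.
Voltage ratio = 10^(19.1/20) = 9.02.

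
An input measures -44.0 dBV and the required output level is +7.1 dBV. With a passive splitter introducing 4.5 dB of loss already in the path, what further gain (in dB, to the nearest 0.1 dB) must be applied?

55.6 dB

The required make-up gain is the shortfall in the dB sum.
G = +7.1 − (-44.0) + 4.5 = 55.6 dB.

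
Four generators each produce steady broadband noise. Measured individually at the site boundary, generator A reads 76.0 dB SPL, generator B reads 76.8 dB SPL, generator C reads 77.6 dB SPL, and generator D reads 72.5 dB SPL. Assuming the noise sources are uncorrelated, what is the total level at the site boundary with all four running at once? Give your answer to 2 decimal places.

82.12 dB SPL

Uncorrelated sources add in intensity (power), not in dB.
L_total = 10·log₁₀(10^(76.0/10) + 10^(76.8/10) + 10^(77.6/10) + 10^(72.5/10)) = 10·log₁₀(163000000) = 82.12 dB SPL.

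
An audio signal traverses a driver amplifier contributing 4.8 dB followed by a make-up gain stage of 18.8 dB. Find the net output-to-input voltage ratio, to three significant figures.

Net gain = 4.8 + 18.8 = 23.6 dB.
Voltage ratio = 10^(23.6/20) = 15.1.

15.1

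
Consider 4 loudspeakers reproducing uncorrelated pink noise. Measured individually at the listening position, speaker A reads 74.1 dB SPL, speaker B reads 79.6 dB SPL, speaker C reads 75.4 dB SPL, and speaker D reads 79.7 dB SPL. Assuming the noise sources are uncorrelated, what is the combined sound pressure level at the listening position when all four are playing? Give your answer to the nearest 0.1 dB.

Uncorrelated sources add in intensity (power), not in dB.
L_total = 10·log₁₀(10^(74.1/10) + 10^(79.6/10) + 10^(75.4/10) + 10^(79.7/10)) = 10·log₁₀(244900000) = 83.9 dB SPL.

83.9 dB SPL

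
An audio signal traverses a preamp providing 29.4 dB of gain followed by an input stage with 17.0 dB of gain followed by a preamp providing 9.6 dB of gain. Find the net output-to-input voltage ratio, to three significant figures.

Net gain = 29.4 + 17.0 + 9.6 = 56.0 dB.
Voltage ratio = 10^(56.0/20) = 631.

631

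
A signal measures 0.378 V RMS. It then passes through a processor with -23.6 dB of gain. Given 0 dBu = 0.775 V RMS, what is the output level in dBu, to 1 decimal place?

-29.8 dBu

Input level: 20·log₁₀(0.378/0.775) = -6.24 dBu.
Output: -6.24 − 23.6 = -29.8 dBu.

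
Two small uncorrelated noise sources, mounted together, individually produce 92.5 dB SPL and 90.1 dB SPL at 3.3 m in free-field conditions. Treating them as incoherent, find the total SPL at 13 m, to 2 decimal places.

82.57 dB SPL

Combined at 3.3 m: 10·log₁₀(10^(92.5/10)+10^(90.1/10)) = 94.474 dB SPL.
Then apply −20·log₁₀(13/3.3) = -11.909 dB → 82.57 dB SPL.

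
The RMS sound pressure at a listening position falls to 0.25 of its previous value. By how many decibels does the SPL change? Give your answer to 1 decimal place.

-12.0 dB

SPL change from a pressure ratio uses the 20·log₁₀ form:
20·log₁₀(0.25) = -12.0 dB.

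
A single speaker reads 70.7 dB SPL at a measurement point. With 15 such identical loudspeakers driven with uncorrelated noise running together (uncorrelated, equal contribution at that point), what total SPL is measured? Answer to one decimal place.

82.5 dB SPL

15 equal incoherent sources raise the level by 10·log₁₀(15) = 11.76 dB.
L_total = 70.7 + 11.76 = 82.5 dB SPL.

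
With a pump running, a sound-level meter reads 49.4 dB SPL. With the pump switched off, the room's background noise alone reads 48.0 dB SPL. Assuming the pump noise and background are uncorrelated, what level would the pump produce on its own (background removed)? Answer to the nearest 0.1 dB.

Background correction is a power subtraction:
L_src = 10·log₁₀(10^(49.4/10) − 10^(48.0/10)) = 10·log₁₀(24000) = 43.8 dB SPL.

43.8 dB SPL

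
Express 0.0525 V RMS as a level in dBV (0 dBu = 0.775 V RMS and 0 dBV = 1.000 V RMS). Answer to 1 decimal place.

dBV = 20·log₁₀(V / 1.000 V).
20·log₁₀(0.0525/1.000) = -25.6 dBV.

-25.6 dBV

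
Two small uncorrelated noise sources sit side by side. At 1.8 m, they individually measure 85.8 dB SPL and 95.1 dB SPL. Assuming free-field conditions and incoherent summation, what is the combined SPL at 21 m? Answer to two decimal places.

74.24 dB SPL

Combined at 1.8 m: 10·log₁₀(10^(85.8/10)+10^(95.1/10)) = 95.582 dB SPL.
Then apply −20·log₁₀(21/1.8) = -21.339 dB → 74.24 dB SPL.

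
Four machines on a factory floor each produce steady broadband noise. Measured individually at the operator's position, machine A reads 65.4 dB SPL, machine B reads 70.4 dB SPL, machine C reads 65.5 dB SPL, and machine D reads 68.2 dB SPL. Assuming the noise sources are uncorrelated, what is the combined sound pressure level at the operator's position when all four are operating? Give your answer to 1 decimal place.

73.9 dB SPL

Add the sources as powers (linear), then convert back to dB:
L_total = 10·log₁₀(10^(65.4/10) + 10^(70.4/10) + 10^(65.5/10) + 10^(68.2/10)) = 10·log₁₀(24590000) = 73.9 dB SPL.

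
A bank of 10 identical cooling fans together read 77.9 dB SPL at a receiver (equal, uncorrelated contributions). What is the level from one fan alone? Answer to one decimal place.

67.9 dB SPL

10 equal incoherent sources add 10·log₁₀(10) = 10.00 dB over one source.
L_one = 77.9 − 10.00 = 67.9 dB SPL.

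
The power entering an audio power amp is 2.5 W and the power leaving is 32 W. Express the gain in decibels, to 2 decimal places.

Power ratio → dB uses the 10·log₁₀ form:
10·log₁₀(32/2.5) = 10·log₁₀(12.80) = 11.07 dB.

11.07 dB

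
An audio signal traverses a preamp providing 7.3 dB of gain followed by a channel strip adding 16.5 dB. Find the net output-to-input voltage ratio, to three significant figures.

15.5

Net gain = 7.3 + 16.5 = 23.8 dB.
Voltage ratio = 10^(23.8/20) = 15.5.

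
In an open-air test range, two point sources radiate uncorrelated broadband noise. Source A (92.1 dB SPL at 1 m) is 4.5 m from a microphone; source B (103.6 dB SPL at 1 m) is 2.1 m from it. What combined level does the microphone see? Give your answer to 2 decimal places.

At the listener: L_A = 92.1 − 20·log₁₀(4.5) = 79.036 dB; L_B = 103.6 − 20·log₁₀(2.1) = 97.156 dB.
Combined: 10·log₁₀(10^(79.036/10)+10^(97.156/10)) = 97.22 dB SPL.

97.22 dB SPL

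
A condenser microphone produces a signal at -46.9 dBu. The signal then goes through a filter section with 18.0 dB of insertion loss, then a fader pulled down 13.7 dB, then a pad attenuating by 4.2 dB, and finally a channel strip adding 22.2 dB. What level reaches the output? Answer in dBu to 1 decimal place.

Gain stages sum in dB:
-46.9 − 18.0 − 13.7 − 4.2 + 22.2 = -60.6 dBu.

-60.6 dBu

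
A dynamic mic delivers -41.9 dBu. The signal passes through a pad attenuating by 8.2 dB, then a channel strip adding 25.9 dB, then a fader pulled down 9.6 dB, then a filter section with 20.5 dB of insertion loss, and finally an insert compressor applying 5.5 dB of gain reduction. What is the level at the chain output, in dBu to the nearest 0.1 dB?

-59.8 dBu

Cascaded gains and losses add directly in dB.
-41.9 − 8.2 + 25.9 − 9.6 − 20.5 − 5.5 = -59.8 dBu.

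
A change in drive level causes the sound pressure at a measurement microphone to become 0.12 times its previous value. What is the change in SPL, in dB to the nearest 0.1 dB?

-18.4 dB

Sound pressure is an amplitude quantity: ΔL = 20·log₁₀(p₂/p₁).
20·log₁₀(0.12) = -18.4 dB.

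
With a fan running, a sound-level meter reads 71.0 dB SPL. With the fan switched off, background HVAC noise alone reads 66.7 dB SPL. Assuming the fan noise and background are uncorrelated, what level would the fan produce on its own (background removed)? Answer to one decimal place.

Background correction is a power subtraction:
L_src = 10·log₁₀(10^(71.0/10) − 10^(66.7/10)) = 10·log₁₀(7912000) = 69.0 dB SPL.

69.0 dB SPL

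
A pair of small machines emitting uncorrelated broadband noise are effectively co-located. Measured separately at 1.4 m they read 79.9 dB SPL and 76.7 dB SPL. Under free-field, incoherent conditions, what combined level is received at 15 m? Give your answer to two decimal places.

61.00 dB SPL

Combined at 1.4 m: 10·log₁₀(10^(79.9/10)+10^(76.7/10)) = 81.599 dB SPL.
Then apply −20·log₁₀(15/1.4) = -20.599 dB → 61.00 dB SPL.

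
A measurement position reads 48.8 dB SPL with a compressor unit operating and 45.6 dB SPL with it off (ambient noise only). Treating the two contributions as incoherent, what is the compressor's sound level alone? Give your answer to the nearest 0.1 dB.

46.0 dB SPL

Subtract intensities: L_src = 10·log₁₀(10^(L_total/10) − 10^(L_bg/10)).
L_src = 10·log₁₀(10^(48.8/10) − 10^(45.6/10)) = 10·log₁₀(39550) = 46.0 dB SPL.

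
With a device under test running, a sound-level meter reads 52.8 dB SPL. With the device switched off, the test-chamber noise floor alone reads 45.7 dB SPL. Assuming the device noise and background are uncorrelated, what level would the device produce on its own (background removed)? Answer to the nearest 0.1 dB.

Subtract intensities: L_src = 10·log₁₀(10^(L_total/10) − 10^(L_bg/10)).
L_src = 10·log₁₀(10^(52.8/10) − 10^(45.7/10)) = 10·log₁₀(153400) = 51.9 dB SPL.

51.9 dB SPL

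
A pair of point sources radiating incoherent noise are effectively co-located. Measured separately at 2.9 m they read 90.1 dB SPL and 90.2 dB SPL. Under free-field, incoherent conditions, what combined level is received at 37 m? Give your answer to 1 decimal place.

Combined at 2.9 m: 10·log₁₀(10^(90.1/10)+10^(90.2/10)) = 93.16 dB SPL.
Then apply −20·log₁₀(37/2.9) = -22.12 dB → 71.0 dB SPL.

71.0 dB SPL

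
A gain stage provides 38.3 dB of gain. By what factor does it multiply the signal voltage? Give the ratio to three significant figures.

82.2

Voltage ratio = 10^(dB/20).
10^(38.3/20) = 10^(1.915) = 82.2.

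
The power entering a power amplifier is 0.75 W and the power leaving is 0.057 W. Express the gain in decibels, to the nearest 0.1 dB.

Power is a power quantity, so gain = 10·log₁₀(P_out/P_in).
10·log₁₀(0.057/0.75) = 10·log₁₀(0.07600) = -11.2 dB.

-11.2 dB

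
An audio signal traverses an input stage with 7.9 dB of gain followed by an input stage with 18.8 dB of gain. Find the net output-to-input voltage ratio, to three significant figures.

21.6

Net gain = 7.9 + 18.8 = 26.7 dB.
Voltage ratio = 10^(26.7/20) = 21.6.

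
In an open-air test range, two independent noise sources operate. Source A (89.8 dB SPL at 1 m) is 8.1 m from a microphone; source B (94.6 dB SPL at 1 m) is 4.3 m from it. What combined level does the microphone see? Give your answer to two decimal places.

82.32 dB SPL

At the listener: L_A = 89.8 − 20·log₁₀(8.1) = 71.630 dB; L_B = 94.6 − 20·log₁₀(4.3) = 81.931 dB.
Combined: 10·log₁₀(10^(71.630/10)+10^(81.931/10)) = 82.32 dB SPL.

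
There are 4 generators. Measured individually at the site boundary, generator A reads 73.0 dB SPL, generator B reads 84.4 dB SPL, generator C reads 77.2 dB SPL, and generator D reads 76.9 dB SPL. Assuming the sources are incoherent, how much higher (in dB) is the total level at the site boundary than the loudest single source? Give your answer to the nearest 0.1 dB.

Incoherent sources sum as intensities:
L_total = 10·log₁₀(10^(73.0/10) + 10^(84.4/10) + 10^(77.2/10) + 10^(76.9/10)) = 85.99 dB SPL.
Excess over the loudest (84.4 dB): 85.99 − 84.4 = 1.6 dB.

1.6 dB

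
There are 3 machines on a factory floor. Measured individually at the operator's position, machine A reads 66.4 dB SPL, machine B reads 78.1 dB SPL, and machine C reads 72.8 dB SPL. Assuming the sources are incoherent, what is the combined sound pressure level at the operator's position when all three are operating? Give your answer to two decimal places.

79.44 dB SPL

Add the sources as powers (linear), then convert back to dB:
L_total = 10·log₁₀(10^(66.4/10) + 10^(78.1/10) + 10^(72.8/10)) = 10·log₁₀(87990000) = 79.44 dB SPL.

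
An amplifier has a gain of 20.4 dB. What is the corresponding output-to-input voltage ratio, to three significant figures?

10.5

Voltage ratio = 10^(dB/20).
10^(20.4/20) = 10^(1.020) = 10.5.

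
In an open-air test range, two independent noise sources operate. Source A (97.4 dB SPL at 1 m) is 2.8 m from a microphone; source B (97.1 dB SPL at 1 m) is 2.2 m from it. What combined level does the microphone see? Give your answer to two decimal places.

92.46 dB SPL

At the listener: L_A = 97.4 − 20·log₁₀(2.8) = 88.457 dB; L_B = 97.1 − 20·log₁₀(2.2) = 90.252 dB.
Combined: 10·log₁₀(10^(88.457/10)+10^(90.252/10)) = 92.46 dB SPL.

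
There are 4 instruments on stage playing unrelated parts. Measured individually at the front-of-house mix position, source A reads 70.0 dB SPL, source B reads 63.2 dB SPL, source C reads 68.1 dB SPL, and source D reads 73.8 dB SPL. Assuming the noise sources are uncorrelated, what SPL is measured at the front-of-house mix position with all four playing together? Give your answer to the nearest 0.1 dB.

Uncorrelated sources add in intensity (power), not in dB.
L_total = 10·log₁₀(10^(70.0/10) + 10^(63.2/10) + 10^(68.1/10) + 10^(73.8/10)) = 10·log₁₀(42530000) = 76.3 dB SPL.

76.3 dB SPL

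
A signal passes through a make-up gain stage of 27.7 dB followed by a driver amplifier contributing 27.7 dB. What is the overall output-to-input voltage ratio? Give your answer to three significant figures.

Net gain = 27.7 + 27.7 = 55.4 dB.
Voltage ratio = 10^(55.4/20) = 589.

589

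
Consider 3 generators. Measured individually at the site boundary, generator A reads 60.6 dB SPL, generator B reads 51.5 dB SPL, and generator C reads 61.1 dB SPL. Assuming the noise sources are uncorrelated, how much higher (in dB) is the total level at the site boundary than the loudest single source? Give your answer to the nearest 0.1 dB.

3.0 dB

Add the sources as powers (linear), then convert back to dB:
L_total = 10·log₁₀(10^(60.6/10) + 10^(51.5/10) + 10^(61.1/10)) = 64.11 dB SPL.
Excess over the loudest (61.1 dB): 64.11 − 61.1 = 3.0 dB.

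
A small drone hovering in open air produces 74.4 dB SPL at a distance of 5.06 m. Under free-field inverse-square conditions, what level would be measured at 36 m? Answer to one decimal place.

Free-field point source: level drops by 20·log₁₀ of the distance ratio.
ΔL = −20·log₁₀(36/5.06) = -17.04 dB, so L₂ = 74.4 + (-17.04) = 57.4 dB SPL.

57.4 dB SPL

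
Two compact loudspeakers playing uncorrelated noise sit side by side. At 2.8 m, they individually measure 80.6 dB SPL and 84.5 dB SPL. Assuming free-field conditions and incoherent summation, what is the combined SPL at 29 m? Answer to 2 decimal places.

65.68 dB SPL

Combined at 2.8 m: 10·log₁₀(10^(80.6/10)+10^(84.5/10)) = 85.984 dB SPL.
Then apply −20·log₁₀(29/2.8) = -20.305 dB → 65.68 dB SPL.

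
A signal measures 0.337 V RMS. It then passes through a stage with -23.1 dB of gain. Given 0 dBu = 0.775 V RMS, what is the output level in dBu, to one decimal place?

-30.3 dBu

Input level: 20·log₁₀(0.337/0.775) = -7.23 dBu.
Output: -7.23 − 23.1 = -30.3 dBu.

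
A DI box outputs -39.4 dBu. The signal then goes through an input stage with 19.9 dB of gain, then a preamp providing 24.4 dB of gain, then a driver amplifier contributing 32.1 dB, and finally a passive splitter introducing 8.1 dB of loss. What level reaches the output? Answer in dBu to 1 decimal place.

Cascaded gains and losses add directly in dB.
-39.4 + 19.9 + 24.4 + 32.1 − 8.1 = +28.9 dBu.

+28.9 dBu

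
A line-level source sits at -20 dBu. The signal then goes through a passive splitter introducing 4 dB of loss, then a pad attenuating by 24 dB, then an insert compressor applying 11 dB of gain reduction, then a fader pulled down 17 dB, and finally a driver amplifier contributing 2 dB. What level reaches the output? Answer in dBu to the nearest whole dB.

Cascaded gains and losses add directly in dB.
-20 − 4 − 24 − 11 − 17 + 2 = -74 dBu.

-74 dBu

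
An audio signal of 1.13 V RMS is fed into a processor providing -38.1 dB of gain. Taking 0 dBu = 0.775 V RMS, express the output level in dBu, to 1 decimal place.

Input level: 20·log₁₀(1.13/0.775) = 3.28 dBu.
Output: 3.28 − 38.1 = -34.8 dBu.

-34.8 dBu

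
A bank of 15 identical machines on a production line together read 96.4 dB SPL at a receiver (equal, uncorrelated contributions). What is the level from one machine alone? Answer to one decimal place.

15 equal incoherent sources add 10·log₁₀(15) = 11.76 dB over one source.
L_one = 96.4 − 11.76 = 84.6 dB SPL.

84.6 dB SPL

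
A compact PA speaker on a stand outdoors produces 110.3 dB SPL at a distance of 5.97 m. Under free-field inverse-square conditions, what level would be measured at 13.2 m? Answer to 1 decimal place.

103.4 dB SPL

Free-field point source: level drops by 20·log₁₀ of the distance ratio.
ΔL = −20·log₁₀(13.2/5.97) = -6.89 dB, so L₂ = 110.3 + (-6.89) = 103.4 dB SPL.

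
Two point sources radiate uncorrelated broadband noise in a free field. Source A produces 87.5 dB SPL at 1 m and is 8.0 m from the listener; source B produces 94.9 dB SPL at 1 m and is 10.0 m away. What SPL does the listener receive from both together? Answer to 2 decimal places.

75.99 dB SPL

At the listener: L_A = 87.5 − 20·log₁₀(8.0) = 69.438 dB; L_B = 94.9 − 20·log₁₀(10.0) = 74.900 dB.
Combined: 10·log₁₀(10^(69.438/10)+10^(74.900/10)) = 75.99 dB SPL.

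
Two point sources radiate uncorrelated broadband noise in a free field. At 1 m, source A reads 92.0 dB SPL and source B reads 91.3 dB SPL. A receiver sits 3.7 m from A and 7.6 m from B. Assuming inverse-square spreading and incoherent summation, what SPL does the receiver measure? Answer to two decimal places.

81.43 dB SPL

At the listener: L_A = 92.0 − 20·log₁₀(3.7) = 80.636 dB; L_B = 91.3 − 20·log₁₀(7.6) = 73.684 dB.
Combined: 10·log₁₀(10^(80.636/10)+10^(73.684/10)) = 81.43 dB SPL.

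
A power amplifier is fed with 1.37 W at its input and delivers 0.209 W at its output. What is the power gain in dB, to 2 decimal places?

Power is a power quantity, so gain = 10·log₁₀(P_out/P_in).
10·log₁₀(0.209/1.37) = 10·log₁₀(0.1526) = -8.17 dB.

-8.17 dB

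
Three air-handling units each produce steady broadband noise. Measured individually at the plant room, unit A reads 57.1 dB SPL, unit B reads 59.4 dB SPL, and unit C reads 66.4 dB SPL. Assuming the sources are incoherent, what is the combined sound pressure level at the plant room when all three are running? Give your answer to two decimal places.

67.60 dB SPL

Uncorrelated sources add in intensity (power), not in dB.
L_total = 10·log₁₀(10^(57.1/10) + 10^(59.4/10) + 10^(66.4/10)) = 10·log₁₀(5749000) = 67.60 dB SPL.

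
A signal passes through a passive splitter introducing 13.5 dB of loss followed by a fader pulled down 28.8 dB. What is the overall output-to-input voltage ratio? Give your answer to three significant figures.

Net gain = (−13.5) + (−28.8) = -42.3 dB.
Voltage ratio = 10^(-42.3/20) = 0.00767.

0.00767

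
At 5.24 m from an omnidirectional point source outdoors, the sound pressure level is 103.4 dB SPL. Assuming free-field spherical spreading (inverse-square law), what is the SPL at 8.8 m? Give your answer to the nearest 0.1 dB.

For a point source in a free field, ΔL = −20·log₁₀(d₂/d₁).
ΔL = −20·log₁₀(8.8/5.24) = -4.50 dB, so L₂ = 103.4 + (-4.50) = 98.9 dB SPL.

98.9 dB SPL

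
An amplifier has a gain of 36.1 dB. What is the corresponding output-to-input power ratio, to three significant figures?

4070

Power ratio = 10^(dB/10).
10^(36.1/10) = 10^(3.610) = 4070.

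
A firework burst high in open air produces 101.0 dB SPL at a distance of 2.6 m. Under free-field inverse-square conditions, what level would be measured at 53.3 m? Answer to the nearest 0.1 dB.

Inverse-square spreading gives ΔL = −20·log₁₀(d₂/d₁).
ΔL = −20·log₁₀(53.3/2.6) = -26.24 dB, so L₂ = 101.0 + (-26.24) = 74.8 dB SPL.

74.8 dB SPL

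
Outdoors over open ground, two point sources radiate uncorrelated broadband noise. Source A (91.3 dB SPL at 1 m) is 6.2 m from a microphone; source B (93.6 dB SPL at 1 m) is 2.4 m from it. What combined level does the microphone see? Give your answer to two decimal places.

86.36 dB SPL

At the listener: L_A = 91.3 − 20·log₁₀(6.2) = 75.452 dB; L_B = 93.6 − 20·log₁₀(2.4) = 85.996 dB.
Combined: 10·log₁₀(10^(75.452/10)+10^(85.996/10)) = 86.36 dB SPL.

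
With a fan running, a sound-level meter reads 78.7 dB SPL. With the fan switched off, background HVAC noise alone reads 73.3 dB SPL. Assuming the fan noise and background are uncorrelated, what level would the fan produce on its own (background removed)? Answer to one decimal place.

77.2 dB SPL

Remove the background by subtracting linear intensities:
L_src = 10·log₁₀(10^(78.7/10) − 10^(73.3/10)) = 10·log₁₀(52750000) = 77.2 dB SPL.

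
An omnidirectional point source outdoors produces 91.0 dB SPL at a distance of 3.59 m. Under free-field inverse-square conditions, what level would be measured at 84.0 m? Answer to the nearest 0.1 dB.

Inverse-square spreading gives ΔL = −20·log₁₀(d₂/d₁).
ΔL = −20·log₁₀(84.0/3.59) = -27.38 dB, so L₂ = 91.0 + (-27.38) = 63.6 dB SPL.

63.6 dB SPL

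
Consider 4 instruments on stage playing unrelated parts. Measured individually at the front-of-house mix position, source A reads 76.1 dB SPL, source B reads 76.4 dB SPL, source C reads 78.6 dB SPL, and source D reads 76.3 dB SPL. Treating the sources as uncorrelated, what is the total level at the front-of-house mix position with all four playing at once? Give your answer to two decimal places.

83.00 dB SPL

Uncorrelated sources add in intensity (power), not in dB.
L_total = 10·log₁₀(10^(76.1/10) + 10^(76.4/10) + 10^(78.6/10) + 10^(76.3/10)) = 10·log₁₀(199500000) = 83.00 dB SPL.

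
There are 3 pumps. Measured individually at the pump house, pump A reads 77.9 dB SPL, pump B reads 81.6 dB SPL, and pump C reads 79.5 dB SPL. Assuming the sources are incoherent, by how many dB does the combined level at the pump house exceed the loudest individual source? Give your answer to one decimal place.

Add the sources as powers (linear), then convert back to dB:
L_total = 10·log₁₀(10^(77.9/10) + 10^(81.6/10) + 10^(79.5/10)) = 84.70 dB SPL.
Excess over the loudest (81.6 dB): 84.70 − 81.6 = 3.1 dB.

3.1 dB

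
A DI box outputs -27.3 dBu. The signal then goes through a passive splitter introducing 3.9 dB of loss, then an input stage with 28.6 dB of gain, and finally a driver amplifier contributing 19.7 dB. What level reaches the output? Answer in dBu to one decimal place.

In dB, series stages simply add:
-27.3 − 3.9 + 28.6 + 19.7 = +17.1 dBu.

+17.1 dBu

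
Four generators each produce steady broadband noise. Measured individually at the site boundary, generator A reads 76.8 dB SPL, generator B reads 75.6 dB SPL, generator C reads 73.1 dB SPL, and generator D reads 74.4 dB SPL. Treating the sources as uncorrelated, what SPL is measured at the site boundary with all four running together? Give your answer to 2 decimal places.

Uncorrelated sources add in intensity (power), not in dB.
L_total = 10·log₁₀(10^(76.8/10) + 10^(75.6/10) + 10^(73.1/10) + 10^(74.4/10)) = 10·log₁₀(132100000) = 81.21 dB SPL.

81.21 dB SPL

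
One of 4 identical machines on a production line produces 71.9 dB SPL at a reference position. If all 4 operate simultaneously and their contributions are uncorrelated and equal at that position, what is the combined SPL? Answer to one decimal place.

77.9 dB SPL

4 equal incoherent sources raise the level by 10·log₁₀(4) = 6.02 dB.
L_total = 71.9 + 6.02 = 77.9 dB SPL.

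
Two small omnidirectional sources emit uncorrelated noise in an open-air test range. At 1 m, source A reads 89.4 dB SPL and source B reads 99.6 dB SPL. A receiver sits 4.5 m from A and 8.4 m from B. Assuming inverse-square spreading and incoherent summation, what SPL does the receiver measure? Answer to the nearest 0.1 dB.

At the listener: L_A = 89.4 − 20·log₁₀(4.5) = 76.34 dB; L_B = 99.6 − 20·log₁₀(8.4) = 81.11 dB.
Combined: 10·log₁₀(10^(76.34/10)+10^(81.11/10)) = 82.4 dB SPL.

82.4 dB SPL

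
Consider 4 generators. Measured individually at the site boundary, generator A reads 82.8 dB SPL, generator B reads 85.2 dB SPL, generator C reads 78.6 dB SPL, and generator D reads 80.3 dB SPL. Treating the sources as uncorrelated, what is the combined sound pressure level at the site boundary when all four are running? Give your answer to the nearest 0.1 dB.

Incoherent sources sum as intensities:
L_total = 10·log₁₀(10^(82.8/10) + 10^(85.2/10) + 10^(78.6/10) + 10^(80.3/10)) = 10·log₁₀(701300000) = 88.5 dB SPL.

88.5 dB SPL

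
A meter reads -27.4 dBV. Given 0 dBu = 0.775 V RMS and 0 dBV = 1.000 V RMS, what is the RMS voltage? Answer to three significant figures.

V = 1.000 V × 10^(-27.4/20).
= 1.000 × 0.04266 = 0.0427 V.

0.0427 V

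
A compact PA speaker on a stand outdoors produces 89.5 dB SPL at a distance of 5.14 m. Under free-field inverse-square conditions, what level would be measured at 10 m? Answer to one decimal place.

83.7 dB SPL

Inverse-square spreading gives ΔL = −20·log₁₀(d₂/d₁).
ΔL = −20·log₁₀(10/5.14) = -5.78 dB, so L₂ = 89.5 + (-5.78) = 83.7 dB SPL.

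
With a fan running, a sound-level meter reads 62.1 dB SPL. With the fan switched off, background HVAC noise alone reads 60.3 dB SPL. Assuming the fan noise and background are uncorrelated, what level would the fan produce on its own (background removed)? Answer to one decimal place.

Subtract intensities: L_src = 10·log₁₀(10^(L_total/10) − 10^(L_bg/10)).
L_src = 10·log₁₀(10^(62.1/10) − 10^(60.3/10)) = 10·log₁₀(550300) = 57.4 dB SPL.

57.4 dB SPL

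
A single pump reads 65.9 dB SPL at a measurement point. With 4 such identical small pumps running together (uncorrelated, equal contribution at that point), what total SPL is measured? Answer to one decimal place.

71.9 dB SPL

4 equal incoherent sources raise the level by 10·log₁₀(4) = 6.02 dB.
L_total = 65.9 + 6.02 = 71.9 dB SPL.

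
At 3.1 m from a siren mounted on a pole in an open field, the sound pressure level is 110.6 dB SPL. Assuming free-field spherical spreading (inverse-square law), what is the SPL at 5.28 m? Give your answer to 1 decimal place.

106.0 dB SPL

Free-field point source: level drops by 20·log₁₀ of the distance ratio.
ΔL = −20·log₁₀(5.28/3.1) = -4.63 dB, so L₂ = 110.6 + (-4.63) = 106.0 dB SPL.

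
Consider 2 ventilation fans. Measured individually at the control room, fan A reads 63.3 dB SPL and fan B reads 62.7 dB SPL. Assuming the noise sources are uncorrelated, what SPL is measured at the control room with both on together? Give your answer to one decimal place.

Add the sources as powers (linear), then convert back to dB:
L_total = 10·log₁₀(10^(63.3/10) + 10^(62.7/10)) = 10·log₁₀(4000000) = 66.0 dB SPL.

66.0 dB SPL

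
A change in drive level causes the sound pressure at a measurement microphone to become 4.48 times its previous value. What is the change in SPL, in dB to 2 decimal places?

SPL change from a pressure ratio uses the 20·log₁₀ form:
20·log₁₀(4.48) = 13.03 dB.

13.03 dB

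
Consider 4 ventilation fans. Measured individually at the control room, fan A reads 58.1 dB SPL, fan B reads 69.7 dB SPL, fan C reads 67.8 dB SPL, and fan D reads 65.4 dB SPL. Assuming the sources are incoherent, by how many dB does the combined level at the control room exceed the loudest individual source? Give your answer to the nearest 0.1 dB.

3.2 dB

Add the sources as powers (linear), then convert back to dB:
L_total = 10·log₁₀(10^(58.1/10) + 10^(69.7/10) + 10^(67.8/10) + 10^(65.4/10)) = 72.89 dB SPL.
Excess over the loudest (69.7 dB): 72.89 − 69.7 = 3.2 dB.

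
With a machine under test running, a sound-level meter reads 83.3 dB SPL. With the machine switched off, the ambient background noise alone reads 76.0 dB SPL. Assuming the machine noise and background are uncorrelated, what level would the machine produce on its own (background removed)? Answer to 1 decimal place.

Subtract intensities: L_src = 10·log₁₀(10^(L_total/10) − 10^(L_bg/10)).
L_src = 10·log₁₀(10^(83.3/10) − 10^(76.0/10)) = 10·log₁₀(174000000) = 82.4 dB SPL.

82.4 dB SPL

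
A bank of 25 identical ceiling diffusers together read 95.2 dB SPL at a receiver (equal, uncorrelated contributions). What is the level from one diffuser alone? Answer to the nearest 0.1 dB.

25 equal incoherent sources add 10·log₁₀(25) = 13.98 dB over one source.
L_one = 95.2 − 13.98 = 81.2 dB SPL.

81.2 dB SPL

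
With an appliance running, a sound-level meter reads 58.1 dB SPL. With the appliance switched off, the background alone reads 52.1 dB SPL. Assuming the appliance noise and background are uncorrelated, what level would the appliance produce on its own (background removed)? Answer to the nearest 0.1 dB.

56.8 dB SPL

Remove the background by subtracting linear intensities:
L_src = 10·log₁₀(10^(58.1/10) − 10^(52.1/10)) = 10·log₁₀(483500) = 56.8 dB SPL.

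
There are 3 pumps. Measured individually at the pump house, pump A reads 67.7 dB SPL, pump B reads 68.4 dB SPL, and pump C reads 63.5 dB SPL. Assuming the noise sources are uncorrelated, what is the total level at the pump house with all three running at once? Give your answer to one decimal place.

71.8 dB SPL

Uncorrelated sources add in intensity (power), not in dB.
L_total = 10·log₁₀(10^(67.7/10) + 10^(68.4/10) + 10^(63.5/10)) = 10·log₁₀(15050000) = 71.8 dB SPL.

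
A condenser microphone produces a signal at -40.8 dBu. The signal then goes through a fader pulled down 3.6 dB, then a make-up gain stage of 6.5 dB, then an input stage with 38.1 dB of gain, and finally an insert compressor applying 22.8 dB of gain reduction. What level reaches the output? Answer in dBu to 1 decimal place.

-22.6 dBu

Gain stages sum in dB:
-40.8 − 3.6 + 6.5 + 38.1 − 22.8 = -22.6 dBu.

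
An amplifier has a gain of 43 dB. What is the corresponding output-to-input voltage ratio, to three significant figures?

Voltage ratio = 10^(dB/20).
10^(43/20) = 10^(2.150) = 141.

141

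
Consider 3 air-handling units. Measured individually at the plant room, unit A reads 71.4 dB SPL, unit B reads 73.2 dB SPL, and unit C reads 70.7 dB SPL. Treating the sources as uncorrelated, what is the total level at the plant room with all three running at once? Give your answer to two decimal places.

76.67 dB SPL

Incoherent sources sum as intensities:
L_total = 10·log₁₀(10^(71.4/10) + 10^(73.2/10) + 10^(70.7/10)) = 10·log₁₀(46450000) = 76.67 dB SPL.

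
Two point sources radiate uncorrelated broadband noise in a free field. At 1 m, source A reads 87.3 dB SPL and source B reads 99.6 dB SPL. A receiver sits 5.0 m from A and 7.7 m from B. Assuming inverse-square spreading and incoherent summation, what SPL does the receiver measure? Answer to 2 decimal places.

At the listener: L_A = 87.3 − 20·log₁₀(5.0) = 73.321 dB; L_B = 99.6 − 20·log₁₀(7.7) = 81.870 dB.
Combined: 10·log₁₀(10^(73.321/10)+10^(81.870/10)) = 82.44 dB SPL.

82.44 dB SPL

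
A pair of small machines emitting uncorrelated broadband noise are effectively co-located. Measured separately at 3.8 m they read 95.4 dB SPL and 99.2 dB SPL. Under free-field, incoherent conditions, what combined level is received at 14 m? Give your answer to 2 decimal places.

89.39 dB SPL

Combined at 3.8 m: 10·log₁₀(10^(95.4/10)+10^(99.2/10)) = 100.713 dB SPL.
Then apply −20·log₁₀(14/3.8) = -11.327 dB → 89.39 dB SPL.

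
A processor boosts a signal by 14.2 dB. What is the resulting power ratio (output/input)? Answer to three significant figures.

26.3

Power ratio = 10^(dB/10).
10^(14.2/10) = 10^(1.420) = 26.3.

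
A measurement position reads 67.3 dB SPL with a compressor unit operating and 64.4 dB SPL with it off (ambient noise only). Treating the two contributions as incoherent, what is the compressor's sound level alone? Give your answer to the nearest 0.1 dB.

Background correction is a power subtraction:
L_src = 10·log₁₀(10^(67.3/10) − 10^(64.4/10)) = 10·log₁₀(2616000) = 64.2 dB SPL.

64.2 dB SPL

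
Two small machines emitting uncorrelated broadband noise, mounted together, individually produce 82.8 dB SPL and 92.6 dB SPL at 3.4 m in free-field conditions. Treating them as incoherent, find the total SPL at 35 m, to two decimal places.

72.78 dB SPL

Combined at 3.4 m: 10·log₁₀(10^(82.8/10)+10^(92.6/10)) = 93.032 dB SPL.
Then apply −20·log₁₀(35/3.4) = -20.252 dB → 72.78 dB SPL.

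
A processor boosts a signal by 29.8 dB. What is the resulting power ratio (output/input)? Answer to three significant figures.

Power ratio = 10^(dB/10).
10^(29.8/10) = 10^(2.980) = 955.

955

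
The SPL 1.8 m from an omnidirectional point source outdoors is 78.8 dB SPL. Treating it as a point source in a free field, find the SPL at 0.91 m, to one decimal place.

84.7 dB SPL

For a point source in a free field, ΔL = −20·log₁₀(d₂/d₁).
ΔL = −20·log₁₀(0.91/1.8) = 5.92 dB, so L₂ = 78.8 + (5.92) = 84.7 dB SPL.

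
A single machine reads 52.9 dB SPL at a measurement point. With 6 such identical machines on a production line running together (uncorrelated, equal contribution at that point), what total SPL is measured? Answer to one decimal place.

60.7 dB SPL

6 equal incoherent sources raise the level by 10·log₁₀(6) = 7.78 dB.
L_total = 52.9 + 7.78 = 60.7 dB SPL.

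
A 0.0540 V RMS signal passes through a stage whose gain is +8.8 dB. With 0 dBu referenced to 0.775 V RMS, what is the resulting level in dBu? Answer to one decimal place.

Input level: 20·log₁₀(0.0540/0.775) = -23.14 dBu.
Output: -23.14 + 8.8 = -14.3 dBu.

-14.3 dBu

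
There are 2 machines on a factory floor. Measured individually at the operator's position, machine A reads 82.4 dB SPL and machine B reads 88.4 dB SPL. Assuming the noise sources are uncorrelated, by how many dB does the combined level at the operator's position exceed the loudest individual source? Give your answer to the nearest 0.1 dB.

1.0 dB

Incoherent sources sum as intensities:
L_total = 10·log₁₀(10^(82.4/10) + 10^(88.4/10)) = 89.37 dB SPL.
Excess over the loudest (88.4 dB): 89.37 − 88.4 = 1.0 dB.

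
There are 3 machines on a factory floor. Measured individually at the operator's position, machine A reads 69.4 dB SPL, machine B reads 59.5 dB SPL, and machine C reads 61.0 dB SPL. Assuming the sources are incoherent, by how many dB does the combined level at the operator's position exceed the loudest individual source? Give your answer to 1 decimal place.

Add the sources as powers (linear), then convert back to dB:
L_total = 10·log₁₀(10^(69.4/10) + 10^(59.5/10) + 10^(61.0/10)) = 70.36 dB SPL.
Excess over the loudest (69.4 dB): 70.36 − 69.4 = 1.0 dB.

1.0 dB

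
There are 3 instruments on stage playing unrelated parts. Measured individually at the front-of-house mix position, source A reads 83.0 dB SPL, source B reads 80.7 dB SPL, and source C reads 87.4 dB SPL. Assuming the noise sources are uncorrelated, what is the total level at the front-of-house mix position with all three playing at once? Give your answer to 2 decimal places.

Uncorrelated sources add in intensity (power), not in dB.
L_total = 10·log₁₀(10^(83.0/10) + 10^(80.7/10) + 10^(87.4/10)) = 10·log₁₀(866600000) = 89.38 dB SPL.

89.38 dB SPL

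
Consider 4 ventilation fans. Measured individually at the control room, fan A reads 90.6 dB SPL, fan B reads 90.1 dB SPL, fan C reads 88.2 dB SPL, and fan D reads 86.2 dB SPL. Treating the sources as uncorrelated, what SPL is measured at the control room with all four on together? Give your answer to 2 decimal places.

95.12 dB SPL

Uncorrelated sources add in intensity (power), not in dB.
L_total = 10·log₁₀(10^(90.6/10) + 10^(90.1/10) + 10^(88.2/10) + 10^(86.2/10)) = 10·log₁₀(3249000000) = 95.12 dB SPL.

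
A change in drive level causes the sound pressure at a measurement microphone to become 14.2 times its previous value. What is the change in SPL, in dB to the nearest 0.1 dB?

SPL change from a pressure ratio uses the 20·log₁₀ form:
20·log₁₀(14.2) = 23.0 dB.

23.0 dB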